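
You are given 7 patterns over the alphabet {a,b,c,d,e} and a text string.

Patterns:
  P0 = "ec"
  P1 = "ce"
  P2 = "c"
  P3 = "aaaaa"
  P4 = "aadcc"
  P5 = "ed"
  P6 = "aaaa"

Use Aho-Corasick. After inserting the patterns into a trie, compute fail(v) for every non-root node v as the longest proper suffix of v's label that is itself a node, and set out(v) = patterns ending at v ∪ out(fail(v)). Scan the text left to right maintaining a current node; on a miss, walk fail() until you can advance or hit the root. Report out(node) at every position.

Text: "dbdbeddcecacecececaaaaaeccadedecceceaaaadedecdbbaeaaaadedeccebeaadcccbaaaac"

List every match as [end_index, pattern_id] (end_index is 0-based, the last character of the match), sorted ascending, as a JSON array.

Build automaton:
Trie nodes:
  0='ε' goto a→5 c→3 e→1
  1='e' goto c→2 d→13
  2='ec' goto ·  ←P0
  3='c' goto e→4  ←P2
  4='ce' goto ·  ←P1
  5='a' goto a→6
  6='aa' goto a→7 d→10
  7='aaa' goto a→8
  8='aaaa' goto a→9  ←P6
  9='aaaaa' goto ·  ←P3
  10='aad' goto c→11
  11='aadc' goto c→12
  12='aadcc' goto ·  ←P4
  13='ed' goto ·  ←P5

Failure links (BFS by depth):
  n1('e'): parent n0 fail=0; on 'e' 0 → fail=0;  out ∅∪∅=∅
  n3('c'): parent n0 fail=0; on 'c' 0 → fail=0;  out {2}∪∅={2}
  n5('a'): parent n0 fail=0; on 'a' 0 → fail=0;  out ∅∪∅=∅
  n2('ec'): parent n1 fail=0; on 'c' 0 → fail=3;  out {0}∪{2}={0,2}
  n4('ce'): parent n3 fail=0; on 'e' 0 → fail=1;  out {1}∪∅={1}
  n6('aa'): parent n5 fail=0; on 'a' 0 → fail=5;  out ∅∪∅=∅
  n13('ed'): parent n1 fail=0; on 'd' 0 → fail=0;  out {5}∪∅={5}
  n7('aaa'): parent n6 fail=5; on 'a' 5 → fail=6;  out ∅∪∅=∅
  n10('aad'): parent n6 fail=5; on 'd' 5→0 → fail=0;  out ∅∪∅=∅
  n8('aaaa'): parent n7 fail=6; on 'a' 6 → fail=7;  out {6}∪∅={6}
  n11('aadc'): parent n10 fail=0; on 'c' 0 → fail=3;  out ∅∪{2}={2}
  n9('aaaaa'): parent n8 fail=7; on 'a' 7 → fail=8;  out {3}∪{6}={3,6}
  n12('aadcc'): parent n11 fail=3; on 'c' 3→0 → fail=3;  out {4}∪{2}={2,4}

Run:
pos 0 'd': at 0
pos 1 'b': at 0
pos 2 'd': at 0
pos 3 'b': at 0
pos 4 'e': at 1
pos 5 'd': at 13  emit P5@[4:5]
pos 6 'd': at 0 (fail-walked)
pos 7 'c': at 3  emit P2@[7:7]
pos 8 'e': at 4  emit P1@[7:8]
pos 9 'c': at 2 (fail-walked)  emit P0@[8:9],P2@[9:9]
pos 10 'a': at 5 (fail-walked)
pos 11 'c': at 3 (fail-walked)  emit P2@[11:11]
pos 12 'e': at 4  emit P1@[11:12]
pos 13 'c': at 2 (fail-walked)  emit P0@[12:13],P2@[13:13]
pos 14 'e': at 4 (fail-walked)  emit P1@[13:14]
pos 15 'c': at 2 (fail-walked)  emit P0@[14:15],P2@[15:15]
pos 16 'e': at 4 (fail-walked)  emit P1@[15:16]
pos 17 'c': at 2 (fail-walked)  emit P0@[16:17],P2@[17:17]
pos 18 'a': at 5 (fail-walked)
pos 19 'a': at 6
pos 20 'a': at 7
pos 21 'a': at 8  emit P6@[18:21]
pos 22 'a': at 9  emit P3@[18:22],P6@[19:22]
pos 23 'e': at 1 (fail-walked)
pos 24 'c': at 2  emit P0@[23:24],P2@[24:24]
pos 25 'c': at 3 (fail-walked)  emit P2@[25:25]
pos 26 'a': at 5 (fail-walked)
pos 27 'd': at 0 (fail-walked)
pos 28 'e': at 1
pos 29 'd': at 13  emit P5@[28:29]
pos 30 'e': at 1 (fail-walked)
pos 31 'c': at 2  emit P0@[30:31],P2@[31:31]
pos 32 'c': at 3 (fail-walked)  emit P2@[32:32]
pos 33 'e': at 4  emit P1@[32:33]
pos 34 'c': at 2 (fail-walked)  emit P0@[33:34],P2@[34:34]
pos 35 'e': at 4 (fail-walked)  emit P1@[34:35]
pos 36 'a': at 5 (fail-walked)
pos 37 'a': at 6
pos 38 'a': at 7
pos 39 'a': at 8  emit P6@[36:39]
pos 40 'd': at 10 (fail-walked)
pos 41 'e': at 1 (fail-walked)
pos 42 'd': at 13  emit P5@[41:42]
pos 43 'e': at 1 (fail-walked)
pos 44 'c': at 2  emit P0@[43:44],P2@[44:44]
pos 45 'd': at 0 (fail-walked)
pos 46 'b': at 0
pos 47 'b': at 0
pos 48 'a': at 5
pos 49 'e': at 1 (fail-walked)
pos 50 'a': at 5 (fail-walked)
pos 51 'a': at 6
pos 52 'a': at 7
pos 53 'a': at 8  emit P6@[50:53]
pos 54 'd': at 10 (fail-walked)
pos 55 'e': at 1 (fail-walked)
pos 56 'd': at 13  emit P5@[55:56]
pos 57 'e': at 1 (fail-walked)
pos 58 'c': at 2  emit P0@[57:58],P2@[58:58]
pos 59 'c': at 3 (fail-walked)  emit P2@[59:59]
pos 60 'e': at 4  emit P1@[59:60]
pos 61 'b': at 0 (fail-walked)
pos 62 'e': at 1
pos 63 'a': at 5 (fail-walked)
pos 64 'a': at 6
pos 65 'd': at 10
pos 66 'c': at 11  emit P2@[66:66]
pos 67 'c': at 12  emit P2@[67:67],P4@[63:67]
pos 68 'c': at 3 (fail-walked)  emit P2@[68:68]
pos 69 'b': at 0 (fail-walked)
pos 70 'a': at 5
pos 71 'a': at 6
pos 72 'a': at 7
pos 73 'a': at 8  emit P6@[70:73]
pos 74 'c': at 3 (fail-walked)  emit P2@[74:74]

All matches (sorted): [[5,5],[7,2],[8,1],[9,0],[9,2],[11,2],[12,1],[13,0],[13,2],[14,1],[15,0],[15,2],[16,1],[17,0],[17,2],[21,6],[22,3],[22,6],[24,0],[24,2],[25,2],[29,5],[31,0],[31,2],[32,2],[33,1],[34,0],[34,2],[35,1],[39,6],[42,5],[44,0],[44,2],[53,6],[56,5],[58,0],[58,2],[59,2],[60,1],[66,2],[67,2],[67,4],[68,2],[73,6],[74,2]]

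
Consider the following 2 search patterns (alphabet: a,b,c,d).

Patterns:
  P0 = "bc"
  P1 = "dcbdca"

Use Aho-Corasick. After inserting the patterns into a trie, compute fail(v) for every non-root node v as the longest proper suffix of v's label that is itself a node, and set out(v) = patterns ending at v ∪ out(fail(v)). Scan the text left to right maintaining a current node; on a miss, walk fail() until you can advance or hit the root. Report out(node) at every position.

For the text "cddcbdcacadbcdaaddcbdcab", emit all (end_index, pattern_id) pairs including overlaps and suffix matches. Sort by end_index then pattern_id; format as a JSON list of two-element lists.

Construct AC machine:
Trie nodes:
  n0 'ε': b→1 d→3
  n1 'b': c→2
  n2 'bc': ·  [P0 ends]
  n3 'd': c→4
  n4 'dc': b→5
  n5 'dcb': d→6
  n6 'dcbd': c→7
  n7 'dcbdc': a→8
  n8 'dcbdca': ·  [P1 ends]

Failure links (BFS by depth):
  n1('b'): parent n0 fail=0; on 'b' 0 → fail=0;  out ∅∪∅=∅
  n3('d'): parent n0 fail=0; on 'd' 0 → fail=0;  out ∅∪∅=∅
  n2('bc'): parent n1 fail=0; on 'c' 0 → fail=0;  out {0}∪∅={0}
  n4('dc'): parent n3 fail=0; on 'c' 0 → fail=0;  out ∅∪∅=∅
  n5('dcb'): parent n4 fail=0; on 'b' 0 → fail=1;  out ∅∪∅=∅
  n6('dcbd'): parent n5 fail=1; on 'd' 1→0 → fail=3;  out ∅∪∅=∅
  n7('dcbdc'): parent n6 fail=3; on 'c' 3 → fail=4;  out ∅∪∅=∅
  n8('dcbdca'): parent n7 fail=4; on 'a' 4→0 → fail=0;  out {1}∪∅={1}

Scan:
i=0 'c': node 0→0
i=1 'd': node 0→3
i=2 'd': node 3→3 (via fail)
i=3 'c': node 3→4
i=4 'b': node 4→5
i=5 'd': node 5→6
i=6 'c': node 6→7
i=7 'a': node 7→8  → match P1@[2:7]
i=8 'c': node 8→0 (via fail)
i=9 'a': node 0→0
i=10 'd': node 0→3
i=11 'b': node 3→1 (via fail)
i=12 'c': node 1→2  → match P0@[11:12]
i=13 'd': node 2→3 (via fail)
i=14 'a': node 3→0 (via fail)
i=15 'a': node 0→0
i=16 'd': node 0→3
i=17 'd': node 3→3 (via fail)
i=18 'c': node 3→4
i=19 'b': node 4→5
i=20 'd': node 5→6
i=21 'c': node 6→7
i=22 'a': node 7→8  → match P1@[17:22]
i=23 'b': node 8→1 (via fail)

Result: [[7,1],[12,0],[22,1]]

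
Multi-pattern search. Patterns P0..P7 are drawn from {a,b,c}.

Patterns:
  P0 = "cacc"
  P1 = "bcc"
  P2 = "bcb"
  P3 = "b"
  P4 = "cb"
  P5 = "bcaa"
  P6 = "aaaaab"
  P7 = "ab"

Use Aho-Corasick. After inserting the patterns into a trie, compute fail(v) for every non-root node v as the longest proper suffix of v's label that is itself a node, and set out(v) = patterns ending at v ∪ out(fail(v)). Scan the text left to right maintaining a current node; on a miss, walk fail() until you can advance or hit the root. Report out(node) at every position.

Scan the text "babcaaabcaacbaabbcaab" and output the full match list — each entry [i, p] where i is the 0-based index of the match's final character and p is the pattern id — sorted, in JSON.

Construct AC machine:
Trie (insert patterns):
  n0 'ε': a→12 b→5 c→1
  n1 'c': a→2 b→9
  n2 'ca': c→3
  n3 'cac': c→4
  n4 'cacc': ·  [P0 ends]
  n5 'b': c→6  [P3 ends]
  n6 'bc': a→10 b→8 c→7
  n7 'bcc': ·  [P1 ends]
  n8 'bcb': ·  [P2 ends]
  n9 'cb': ·  [P4 ends]
  n10 'bca': a→11
  n11 'bcaa': ·  [P5 ends]
  n12 'a': a→13 b→18
  n13 'aa': a→14
  n14 'aaa': a→15
  n15 'aaaa': a→16
  n16 'aaaaa': b→17
  n17 'aaaaab': ·  [P6 ends]
  n18 'ab': ·  [P7 ends]

BFS fail/out derivation:
  fail(1) 'c': from fail(0)=0 chase 'c': 0 ⇒ 0;  out=∅∪out(0)=∅
  fail(5) 'b': from fail(0)=0 chase 'b': 0 ⇒ 0;  out={3}∪out(0)={3}
  fail(12) 'a': from fail(0)=0 chase 'a': 0 ⇒ 0;  out=∅∪out(0)=∅
  fail(2) 'ca': from fail(1)=0 chase 'a': 0 ⇒ 12;  out=∅∪out(12)=∅
  fail(6) 'bc': from fail(5)=0 chase 'c': 0 ⇒ 1;  out=∅∪out(1)=∅
  fail(9) 'cb': from fail(1)=0 chase 'b': 0 ⇒ 5;  out={4}∪out(5)={3,4}
  fail(13) 'aa': from fail(12)=0 chase 'a': 0 ⇒ 12;  out=∅∪out(12)=∅
  fail(18) 'ab': from fail(12)=0 chase 'b': 0 ⇒ 5;  out={7}∪out(5)={3,7}
  fail(3) 'cac': from fail(2)=12 chase 'c': 12→0 ⇒ 1;  out=∅∪out(1)=∅
  fail(7) 'bcc': from fail(6)=1 chase 'c': 1→0 ⇒ 1;  out={1}∪out(1)={1}
  fail(8) 'bcb': from fail(6)=1 chase 'b': 1 ⇒ 9;  out={2}∪out(9)={2,3,4}
  fail(10) 'bca': from fail(6)=1 chase 'a': 1 ⇒ 2;  out=∅∪out(2)=∅
  fail(14) 'aaa': from fail(13)=12 chase 'a': 12 ⇒ 13;  out=∅∪out(13)=∅
  fail(4) 'cacc': from fail(3)=1 chase 'c': 1→0 ⇒ 1;  out={0}∪out(1)={0}
  fail(11) 'bcaa': from fail(10)=2 chase 'a': 2→12 ⇒ 13;  out={5}∪out(13)={5}
  fail(15) 'aaaa': from fail(14)=13 chase 'a': 13 ⇒ 14;  out=∅∪out(14)=∅
  fail(16) 'aaaaa': from fail(15)=14 chase 'a': 14 ⇒ 15;  out=∅∪out(15)=∅
  fail(17) 'aaaaab': from fail(16)=15 chase 'b': 15→14→13→12 ⇒ 18;  out={6}∪out(18)={3,6,7}

Scan:
[0] read 'b'  n0⇒n5  ** P3@[0:0]
[1] read 'a'  n5⇒n12 (fail-walked)
[2] read 'b'  n12⇒n18  ** P3@[2:2],P7@[1:2]
[3] read 'c'  n18⇒n6 (fail-walked)
[4] read 'a'  n6⇒n10
[5] read 'a'  n10⇒n11  ** P5@[2:5]
[6] read 'a'  n11⇒n14 (fail-walked)
[7] read 'b'  n14⇒n18 (fail-walked)  ** P3@[7:7],P7@[6:7]
[8] read 'c'  n18⇒n6 (fail-walked)
[9] read 'a'  n6⇒n10
[10] read 'a'  n10⇒n11  ** P5@[7:10]
[11] read 'c'  n11⇒n1 (fail-walked)
[12] read 'b'  n1⇒n9  ** P3@[12:12],P4@[11:12]
[13] read 'a'  n9⇒n12 (fail-walked)
[14] read 'a'  n12⇒n13
[15] read 'b'  n13⇒n18 (fail-walked)  ** P3@[15:15],P7@[14:15]
[16] read 'b'  n18⇒n5 (fail-walked)  ** P3@[16:16]
[17] read 'c'  n5⇒n6
[18] read 'a'  n6⇒n10
[19] read 'a'  n10⇒n11  ** P5@[16:19]
[20] read 'b'  n11⇒n18 (fail-walked)  ** P3@[20:20],P7@[19:20]

All matches (sorted): [[0,3],[2,3],[2,7],[5,5],[7,3],[7,7],[10,5],[12,3],[12,4],[15,3],[15,7],[16,3],[19,5],[20,3],[20,7]]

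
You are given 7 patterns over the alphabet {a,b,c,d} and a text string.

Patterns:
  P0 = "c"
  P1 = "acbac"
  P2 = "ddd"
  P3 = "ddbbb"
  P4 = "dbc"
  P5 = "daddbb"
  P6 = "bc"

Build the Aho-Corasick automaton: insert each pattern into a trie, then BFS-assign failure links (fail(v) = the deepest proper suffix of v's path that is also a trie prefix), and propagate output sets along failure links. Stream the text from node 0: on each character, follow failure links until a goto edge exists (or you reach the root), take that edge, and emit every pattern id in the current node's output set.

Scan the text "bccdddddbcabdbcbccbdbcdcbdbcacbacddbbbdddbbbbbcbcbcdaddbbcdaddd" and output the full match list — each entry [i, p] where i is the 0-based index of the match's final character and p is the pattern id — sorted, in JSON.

Construct AC machine:
Trie nodes:
  0='ε' goto a→2 b→20 c→1 d→7
  1='c' goto ·  ←P0
  2='a' goto c→3
  3='ac' goto b→4
  4='acb' goto a→5
  5='acba' goto c→6
  6='acbac' goto ·  ←P1
  7='d' goto a→15 b→13 d→8
  8='dd' goto b→10 d→9
  9='ddd' goto ·  ←P2
  10='ddb' goto b→11
  11='ddbb' goto b→12
  12='ddbbb' goto ·  ←P3
  13='db' goto c→14
  14='dbc' goto ·  ←P4
  15='da' goto d→16
  16='dad' goto d→17
  17='dadd' goto b→18
  18='daddb' goto b→19
  19='daddbb' goto ·  ←P5
  20='b' goto c→21
  21='bc' goto ·  ←P6

BFS fail/out derivation:
  fail(1) 'c': from fail(0)=0 chase 'c': 0 ⇒ 0;  out={0}∪out(0)={0}
  fail(2) 'a': from fail(0)=0 chase 'a': 0 ⇒ 0;  out=∅∪out(0)=∅
  fail(7) 'd': from fail(0)=0 chase 'd': 0 ⇒ 0;  out=∅∪out(0)=∅
  fail(20) 'b': from fail(0)=0 chase 'b': 0 ⇒ 0;  out=∅∪out(0)=∅
  fail(3) 'ac': from fail(2)=0 chase 'c': 0 ⇒ 1;  out=∅∪out(1)={0}
  fail(8) 'dd': from fail(7)=0 chase 'd': 0 ⇒ 7;  out=∅∪out(7)=∅
  fail(13) 'db': from fail(7)=0 chase 'b': 0 ⇒ 20;  out=∅∪out(20)=∅
  fail(15) 'da': from fail(7)=0 chase 'a': 0 ⇒ 2;  out=∅∪out(2)=∅
  fail(21) 'bc': from fail(20)=0 chase 'c': 0 ⇒ 1;  out={6}∪out(1)={0,6}
  fail(4) 'acb': from fail(3)=1 chase 'b': 1→0 ⇒ 20;  out=∅∪out(20)=∅
  fail(9) 'ddd': from fail(8)=7 chase 'd': 7 ⇒ 8;  out={2}∪out(8)={2}
  fail(10) 'ddb': from fail(8)=7 chase 'b': 7 ⇒ 13;  out=∅∪out(13)=∅
  fail(14) 'dbc': from fail(13)=20 chase 'c': 20 ⇒ 21;  out={4}∪out(21)={0,4,6}
  fail(16) 'dad': from fail(15)=2 chase 'd': 2→0 ⇒ 7;  out=∅∪out(7)=∅
  fail(5) 'acba': from fail(4)=20 chase 'a': 20→0 ⇒ 2;  out=∅∪out(2)=∅
  fail(11) 'ddbb': from fail(10)=13 chase 'b': 13→20→0 ⇒ 20;  out=∅∪out(20)=∅
  fail(17) 'dadd': from fail(16)=7 chase 'd': 7 ⇒ 8;  out=∅∪out(8)=∅
  fail(6) 'acbac': from fail(5)=2 chase 'c': 2 ⇒ 3;  out={1}∪out(3)={0,1}
  fail(12) 'ddbbb': from fail(11)=20 chase 'b': 20→0 ⇒ 20;  out={3}∪out(20)={3}
  fail(18) 'daddb': from fail(17)=8 chase 'b': 8 ⇒ 10;  out=∅∪out(10)=∅
  fail(19) 'daddbb': from fail(18)=10 chase 'b': 10 ⇒ 11;  out={5}∪out(11)={5}

Text stream:
pos 0 'b': at 20
pos 1 'c': at 21  → match P0@[1:1],P6@[0:1]
pos 2 'c': at 1 ·f  → match P0@[2:2]
pos 3 'd': at 7 ·f
pos 4 'd': at 8
pos 5 'd': at 9  → match P2@[3:5]
pos 6 'd': at 9 ·f  → match P2@[4:6]
pos 7 'd': at 9 ·f  → match P2@[5:7]
pos 8 'b': at 10 ·f
pos 9 'c': at 14 ·f  → match P0@[9:9],P4@[7:9],P6@[8:9]
pos 10 'a': at 2 ·f
pos 11 'b': at 20 ·f
pos 12 'd': at 7 ·f
pos 13 'b': at 13
pos 14 'c': at 14  → match P0@[14:14],P4@[12:14],P6@[13:14]
pos 15 'b': at 20 ·f
pos 16 'c': at 21  → match P0@[16:16],P6@[15:16]
pos 17 'c': at 1 ·f  → match P0@[17:17]
pos 18 'b': at 20 ·f
pos 19 'd': at 7 ·f
pos 20 'b': at 13
pos 21 'c': at 14  → match P0@[21:21],P4@[19:21],P6@[20:21]
pos 22 'd': at 7 ·f
pos 23 'c': at 1 ·f  → match P0@[23:23]
pos 24 'b': at 20 ·f
pos 25 'd': at 7 ·f
pos 26 'b': at 13
pos 27 'c': at 14  → match P0@[27:27],P4@[25:27],P6@[26:27]
pos 28 'a': at 2 ·f
pos 29 'c': at 3  → match P0@[29:29]
pos 30 'b': at 4
pos 31 'a': at 5
pos 32 'c': at 6  → match P0@[32:32],P1@[28:32]
pos 33 'd': at 7 ·f
pos 34 'd': at 8
pos 35 'b': at 10
pos 36 'b': at 11
pos 37 'b': at 12  → match P3@[33:37]
pos 38 'd': at 7 ·f
pos 39 'd': at 8
pos 40 'd': at 9  → match P2@[38:40]
pos 41 'b': at 10 ·f
pos 42 'b': at 11
pos 43 'b': at 12  → match P3@[39:43]
pos 44 'b': at 20 ·f
pos 45 'b': at 20 ·f
pos 46 'c': at 21  → match P0@[46:46],P6@[45:46]
pos 47 'b': at 20 ·f
pos 48 'c': at 21  → match P0@[48:48],P6@[47:48]
pos 49 'b': at 20 ·f
pos 50 'c': at 21  → match P0@[50:50],P6@[49:50]
pos 51 'd': at 7 ·f
pos 52 'a': at 15
pos 53 'd': at 16
pos 54 'd': at 17
pos 55 'b': at 18
pos 56 'b': at 19  → match P5@[51:56]
pos 57 'c': at 21 ·f  → match P0@[57:57],P6@[56:57]
pos 58 'd': at 7 ·f
pos 59 'a': at 15
pos 60 'd': at 16
pos 61 'd': at 17
pos 62 'd': at 9 ·f  → match P2@[60:62]

Matches: [[1,0],[1,6],[2,0],[5,2],[6,2],[7,2],[9,0],[9,4],[9,6],[14,0],[14,4],[14,6],[16,0],[16,6],[17,0],[21,0],[21,4],[21,6],[23,0],[27,0],[27,4],[27,6],[29,0],[32,0],[32,1],[37,3],[40,2],[43,3],[46,0],[46,6],[48,0],[48,6],[50,0],[50,6],[56,5],[57,0],[57,6],[62,2]]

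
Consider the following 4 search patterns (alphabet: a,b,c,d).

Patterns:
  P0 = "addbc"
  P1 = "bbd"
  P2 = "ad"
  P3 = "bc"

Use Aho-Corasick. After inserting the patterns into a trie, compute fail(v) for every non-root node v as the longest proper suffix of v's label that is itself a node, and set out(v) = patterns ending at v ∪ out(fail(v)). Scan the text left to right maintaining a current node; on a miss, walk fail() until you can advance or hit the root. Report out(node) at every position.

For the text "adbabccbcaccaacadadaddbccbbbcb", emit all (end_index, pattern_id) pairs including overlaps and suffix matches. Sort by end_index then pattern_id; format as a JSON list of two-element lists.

Build automaton:
Trie (insert patterns):
  0='ε' goto a→1 b→6
  1='a' goto d→2
  2='ad' goto d→3  ←P2
  3='add' goto b→4
  4='addb' goto c→5
  5='addbc' goto ·  ←P0
  6='b' goto b→7 c→9
  7='bb' goto d→8
  8='bbd' goto ·  ←P1
  9='bc' goto ·  ←P3

Failure links (BFS by depth):
  fail(1) 'a': from fail(0)=0 chase 'a': 0 ⇒ 0;  out=∅∪out(0)=∅
  fail(6) 'b': from fail(0)=0 chase 'b': 0 ⇒ 0;  out=∅∪out(0)=∅
  fail(2) 'ad': from fail(1)=0 chase 'd': 0 ⇒ 0;  out={2}∪out(0)={2}
  fail(7) 'bb': from fail(6)=0 chase 'b': 0 ⇒ 6;  out=∅∪out(6)=∅
  fail(9) 'bc': from fail(6)=0 chase 'c': 0 ⇒ 0;  out={3}∪out(0)={3}
  fail(3) 'add': from fail(2)=0 chase 'd': 0 ⇒ 0;  out=∅∪out(0)=∅
  fail(8) 'bbd': from fail(7)=6 chase 'd': 6→0 ⇒ 0;  out={1}∪out(0)={1}
  fail(4) 'addb': from fail(3)=0 chase 'b': 0 ⇒ 6;  out=∅∪out(6)=∅
  fail(5) 'addbc': from fail(4)=6 chase 'c': 6 ⇒ 9;  out={0}∪out(9)={0,3}

Run:
pos 0 'a': at 1
pos 1 'd': at 2  → match P2@[0:1]
pos 2 'b': at 6 (fail-walked)
pos 3 'a': at 1 (fail-walked)
pos 4 'b': at 6 (fail-walked)
pos 5 'c': at 9  → match P3@[4:5]
pos 6 'c': at 0 (fail-walked)
pos 7 'b': at 6
pos 8 'c': at 9  → match P3@[7:8]
pos 9 'a': at 1 (fail-walked)
pos 10 'c': at 0 (fail-walked)
pos 11 'c': at 0
pos 12 'a': at 1
pos 13 'a': at 1 (fail-walked)
pos 14 'c': at 0 (fail-walked)
pos 15 'a': at 1
pos 16 'd': at 2  → match P2@[15:16]
pos 17 'a': at 1 (fail-walked)
pos 18 'd': at 2  → match P2@[17:18]
pos 19 'a': at 1 (fail-walked)
pos 20 'd': at 2  → match P2@[19:20]
pos 21 'd': at 3
pos 22 'b': at 4
pos 23 'c': at 5  → match P0@[19:23],P3@[22:23]
pos 24 'c': at 0 (fail-walked)
pos 25 'b': at 6
pos 26 'b': at 7
pos 27 'b': at 7 (fail-walked)
pos 28 'c': at 9 (fail-walked)  → match P3@[27:28]
pos 29 'b': at 6 (fail-walked)

Result: [[1,2],[5,3],[8,3],[16,2],[18,2],[20,2],[23,0],[23,3],[28,3]]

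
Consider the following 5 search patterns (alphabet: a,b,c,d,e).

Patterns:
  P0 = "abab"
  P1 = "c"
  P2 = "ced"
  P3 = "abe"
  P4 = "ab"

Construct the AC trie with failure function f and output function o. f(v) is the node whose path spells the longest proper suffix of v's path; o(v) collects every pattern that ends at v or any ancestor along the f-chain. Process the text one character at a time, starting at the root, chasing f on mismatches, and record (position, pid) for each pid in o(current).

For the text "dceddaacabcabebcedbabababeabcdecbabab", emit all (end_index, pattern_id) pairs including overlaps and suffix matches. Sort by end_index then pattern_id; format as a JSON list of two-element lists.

Build:
Trie nodes:
  n0 'ε': a→1 c→5
  n1 'a': b→2
  n2 'ab': a→3 e→8  [P4 ends]
  n3 'aba': b→4
  n4 'abab': ·  [P0 ends]
  n5 'c': e→6  [P1 ends]
  n6 'ce': d→7
  n7 'ced': ·  [P2 ends]
  n8 'abe': ·  [P3 ends]

Failure links (BFS by depth):
  n1('a'): parent n0 fail=0; on 'a' 0 → fail=0;  out ∅∪∅=∅
  n5('c'): parent n0 fail=0; on 'c' 0 → fail=0;  out {1}∪∅={1}
  n2('ab'): parent n1 fail=0; on 'b' 0 → fail=0;  out {4}∪∅={4}
  n6('ce'): parent n5 fail=0; on 'e' 0 → fail=0;  out ∅∪∅=∅
  n3('aba'): parent n2 fail=0; on 'a' 0 → fail=1;  out ∅∪∅=∅
  n7('ced'): parent n6 fail=0; on 'd' 0 → fail=0;  out {2}∪∅={2}
  n8('abe'): parent n2 fail=0; on 'e' 0 → fail=0;  out {3}∪∅={3}
  n4('abab'): parent n3 fail=1; on 'b' 1 → fail=2;  out {0}∪{4}={0,4}

Scan:
pos 0 'd': at 0
pos 1 'c': at 5  → match P1@[1:1]
pos 2 'e': at 6
pos 3 'd': at 7  → match P2@[1:3]
pos 4 'd': at 0 ·f
pos 5 'a': at 1
pos 6 'a': at 1 ·f
pos 7 'c': at 5 ·f  → match P1@[7:7]
pos 8 'a': at 1 ·f
pos 9 'b': at 2  → match P4@[8:9]
pos 10 'c': at 5 ·f  → match P1@[10:10]
pos 11 'a': at 1 ·f
pos 12 'b': at 2  → match P4@[11:12]
pos 13 'e': at 8  → match P3@[11:13]
pos 14 'b': at 0 ·f
pos 15 'c': at 5  → match P1@[15:15]
pos 16 'e': at 6
pos 17 'd': at 7  → match P2@[15:17]
pos 18 'b': at 0 ·f
pos 19 'a': at 1
pos 20 'b': at 2  → match P4@[19:20]
pos 21 'a': at 3
pos 22 'b': at 4  → match P0@[19:22],P4@[21:22]
pos 23 'a': at 3 ·f
pos 24 'b': at 4  → match P0@[21:24],P4@[23:24]
pos 25 'e': at 8 ·f  → match P3@[23:25]
pos 26 'a': at 1 ·f
pos 27 'b': at 2  → match P4@[26:27]
pos 28 'c': at 5 ·f  → match P1@[28:28]
pos 29 'd': at 0 ·f
pos 30 'e': at 0
pos 31 'c': at 5  → match P1@[31:31]
pos 32 'b': at 0 ·f
pos 33 'a': at 1
pos 34 'b': at 2  → match P4@[33:34]
pos 35 'a': at 3
pos 36 'b': at 4  → match P0@[33:36],P4@[35:36]

Matches: [[1,1],[3,2],[7,1],[9,4],[10,1],[12,4],[13,3],[15,1],[17,2],[20,4],[22,0],[22,4],[24,0],[24,4],[25,3],[27,4],[28,1],[31,1],[34,4],[36,0],[36,4]]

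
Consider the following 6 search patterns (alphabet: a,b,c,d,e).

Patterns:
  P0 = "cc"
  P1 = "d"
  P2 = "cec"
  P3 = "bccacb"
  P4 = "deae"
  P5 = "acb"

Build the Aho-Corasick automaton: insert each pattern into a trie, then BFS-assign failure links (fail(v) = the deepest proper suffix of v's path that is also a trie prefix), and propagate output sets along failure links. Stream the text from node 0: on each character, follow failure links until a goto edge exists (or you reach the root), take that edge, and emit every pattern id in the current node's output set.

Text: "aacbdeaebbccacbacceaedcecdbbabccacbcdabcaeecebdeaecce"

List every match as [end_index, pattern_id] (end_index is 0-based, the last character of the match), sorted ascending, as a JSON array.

Build automaton:
Trie nodes:
  n0 'ε': a→15 b→6 c→1 d→3
  n1 'c': c→2 e→4
  n2 'cc': ·  ←P0
  n3 'd': e→12  ←P1
  n4 'ce': c→5
  n5 'cec': ·  ←P2
  n6 'b': c→7
  n7 'bc': c→8
  n8 'bcc': a→9
  n9 'bcca': c→10
  n10 'bccac': b→11
  n11 'bccacb': ·  ←P3
  n12 'de': a→13
  n13 'dea': e→14
  n14 'deae': ·  ←P4
  n15 'a': c→16
  n16 'ac': b→17
  n17 'acb': ·  ←P5

Failure links (BFS by depth):
  n1('c'): parent n0 fail=0; on 'c' 0 → fail=0;  out ∅∪∅=∅
  n3('d'): parent n0 fail=0; on 'd' 0 → fail=0;  out {1}∪∅={1}
  n6('b'): parent n0 fail=0; on 'b' 0 → fail=0;  out ∅∪∅=∅
  n15('a'): parent n0 fail=0; on 'a' 0 → fail=0;  out ∅∪∅=∅
  n2('cc'): parent n1 fail=0; on 'c' 0 → fail=1;  out {0}∪∅={0}
  n4('ce'): parent n1 fail=0; on 'e' 0 → fail=0;  out ∅∪∅=∅
  n7('bc'): parent n6 fail=0; on 'c' 0 → fail=1;  out ∅∪∅=∅
  n12('de'): parent n3 fail=0; on 'e' 0 → fail=0;  out ∅∪∅=∅
  n16('ac'): parent n15 fail=0; on 'c' 0 → fail=1;  out ∅∪∅=∅
  n5('cec'): parent n4 fail=0; on 'c' 0 → fail=1;  out {2}∪∅={2}
  n8('bcc'): parent n7 fail=1; on 'c' 1 → fail=2;  out ∅∪{0}={0}
  n13('dea'): parent n12 fail=0; on 'a' 0 → fail=15;  out ∅∪∅=∅
  n17('acb'): parent n16 fail=1; on 'b' 1→0 → fail=6;  out {5}∪∅={5}
  n9('bcca'): parent n8 fail=2; on 'a' 2→1→0 → fail=15;  out ∅∪∅=∅
  n14('deae'): parent n13 fail=15; on 'e' 15→0 → fail=0;  out {4}∪∅={4}
  n10('bccac'): parent n9 fail=15; on 'c' 15 → fail=16;  out ∅∪∅=∅
  n11('bccacb'): parent n10 fail=16; on 'b' 16 → fail=17;  out {3}∪{5}={3,5}

Run:
pos 0 'a': at 15
pos 1 'a': at 15 ·f
pos 2 'c': at 16
pos 3 'b': at 17  ** P5@[1:3]
pos 4 'd': at 3 ·f  ** P1@[4:4]
pos 5 'e': at 12
pos 6 'a': at 13
pos 7 'e': at 14  ** P4@[4:7]
pos 8 'b': at 6 ·f
pos 9 'b': at 6 ·f
pos 10 'c': at 7
pos 11 'c': at 8  ** P0@[10:11]
pos 12 'a': at 9
pos 13 'c': at 10
pos 14 'b': at 11  ** P3@[9:14],P5@[12:14]
pos 15 'a': at 15 ·f
pos 16 'c': at 16
pos 17 'c': at 2 ·f  ** P0@[16:17]
pos 18 'e': at 4 ·f
pos 19 'a': at 15 ·f
pos 20 'e': at 0 ·f
pos 21 'd': at 3  ** P1@[21:21]
pos 22 'c': at 1 ·f
pos 23 'e': at 4
pos 24 'c': at 5  ** P2@[22:24]
pos 25 'd': at 3 ·f  ** P1@[25:25]
pos 26 'b': at 6 ·f
pos 27 'b': at 6 ·f
pos 28 'a': at 15 ·f
pos 29 'b': at 6 ·f
pos 30 'c': at 7
pos 31 'c': at 8  ** P0@[30:31]
pos 32 'a': at 9
pos 33 'c': at 10
pos 34 'b': at 11  ** P3@[29:34],P5@[32:34]
pos 35 'c': at 7 ·f
pos 36 'd': at 3 ·f  ** P1@[36:36]
pos 37 'a': at 15 ·f
pos 38 'b': at 6 ·f
pos 39 'c': at 7
pos 40 'a': at 15 ·f
pos 41 'e': at 0 ·f
pos 42 'e': at 0
pos 43 'c': at 1
pos 44 'e': at 4
pos 45 'b': at 6 ·f
pos 46 'd': at 3 ·f  ** P1@[46:46]
pos 47 'e': at 12
pos 48 'a': at 13
pos 49 'e': at 14  ** P4@[46:49]
pos 50 'c': at 1 ·f
pos 51 'c': at 2  ** P0@[50:51]
pos 52 'e': at 4 ·f

Matches: [[3,5],[4,1],[7,4],[11,0],[14,3],[14,5],[17,0],[21,1],[24,2],[25,1],[31,0],[34,3],[34,5],[36,1],[46,1],[49,4],[51,0]]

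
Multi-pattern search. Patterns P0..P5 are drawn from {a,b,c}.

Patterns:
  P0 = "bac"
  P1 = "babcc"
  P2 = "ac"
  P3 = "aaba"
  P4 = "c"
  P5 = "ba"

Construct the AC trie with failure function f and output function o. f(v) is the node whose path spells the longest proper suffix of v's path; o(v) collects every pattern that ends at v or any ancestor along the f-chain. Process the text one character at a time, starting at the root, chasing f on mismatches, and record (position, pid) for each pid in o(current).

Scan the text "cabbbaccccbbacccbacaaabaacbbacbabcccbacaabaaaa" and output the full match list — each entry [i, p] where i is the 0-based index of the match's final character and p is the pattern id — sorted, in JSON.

Build:
Trie (insert patterns):
  n0 'ε': a→7 b→1 c→12
  n1 'b': a→2
  n2 'ba': b→4 c→3  ←P5
  n3 'bac': ·  ←P0
  n4 'bab': c→5
  n5 'babc': c→6
  n6 'babcc': ·  ←P1
  n7 'a': a→9 c→8
  n8 'ac': ·  ←P2
  n9 'aa': b→10
  n10 'aab': a→11
  n11 'aaba': ·  ←P3
  n12 'c': ·  ←P4

BFS fail/out derivation:
  fail(1) 'b': from fail(0)=0 chase 'b': 0 ⇒ 0;  out=∅∪out(0)=∅
  fail(7) 'a': from fail(0)=0 chase 'a': 0 ⇒ 0;  out=∅∪out(0)=∅
  fail(12) 'c': from fail(0)=0 chase 'c': 0 ⇒ 0;  out={4}∪out(0)={4}
  fail(2) 'ba': from fail(1)=0 chase 'a': 0 ⇒ 7;  out={5}∪out(7)={5}
  fail(8) 'ac': from fail(7)=0 chase 'c': 0 ⇒ 12;  out={2}∪out(12)={2,4}
  fail(9) 'aa': from fail(7)=0 chase 'a': 0 ⇒ 7;  out=∅∪out(7)=∅
  fail(3) 'bac': from fail(2)=7 chase 'c': 7 ⇒ 8;  out={0}∪out(8)={0,2,4}
  fail(4) 'bab': from fail(2)=7 chase 'b': 7→0 ⇒ 1;  out=∅∪out(1)=∅
  fail(10) 'aab': from fail(9)=7 chase 'b': 7→0 ⇒ 1;  out=∅∪out(1)=∅
  fail(5) 'babc': from fail(4)=1 chase 'c': 1→0 ⇒ 12;  out=∅∪out(12)={4}
  fail(11) 'aaba': from fail(10)=1 chase 'a': 1 ⇒ 2;  out={3}∪out(2)={3,5}
  fail(6) 'babcc': from fail(5)=12 chase 'c': 12→0 ⇒ 12;  out={1}∪out(12)={1,4}

Scan:
[0] read 'c'  n0⇒n12  → match P4@[0:0]
[1] read 'a'  n12⇒n7 ·f
[2] read 'b'  n7⇒n1 ·f
[3] read 'b'  n1⇒n1 ·f
[4] read 'b'  n1⇒n1 ·f
[5] read 'a'  n1⇒n2  → match P5@[4:5]
[6] read 'c'  n2⇒n3  → match P0@[4:6],P2@[5:6],P4@[6:6]
[7] read 'c'  n3⇒n12 ·f  → match P4@[7:7]
[8] read 'c'  n12⇒n12 ·f  → match P4@[8:8]
[9] read 'c'  n12⇒n12 ·f  → match P4@[9:9]
[10] read 'b'  n12⇒n1 ·f
[11] read 'b'  n1⇒n1 ·f
[12] read 'a'  n1⇒n2  → match P5@[11:12]
[13] read 'c'  n2⇒n3  → match P0@[11:13],P2@[12:13],P4@[13:13]
[14] read 'c'  n3⇒n12 ·f  → match P4@[14:14]
[15] read 'c'  n12⇒n12 ·f  → match P4@[15:15]
[16] read 'b'  n12⇒n1 ·f
[17] read 'a'  n1⇒n2  → match P5@[16:17]
[18] read 'c'  n2⇒n3  → match P0@[16:18],P2@[17:18],P4@[18:18]
[19] read 'a'  n3⇒n7 ·f
[20] read 'a'  n7⇒n9
[21] read 'a'  n9⇒n9 ·f
[22] read 'b'  n9⇒n10
[23] read 'a'  n10⇒n11  → match P3@[20:23],P5@[22:23]
[24] read 'a'  n11⇒n9 ·f
[25] read 'c'  n9⇒n8 ·f  → match P2@[24:25],P4@[25:25]
[26] read 'b'  n8⇒n1 ·f
[27] read 'b'  n1⇒n1 ·f
[28] read 'a'  n1⇒n2  → match P5@[27:28]
[29] read 'c'  n2⇒n3  → match P0@[27:29],P2@[28:29],P4@[29:29]
[30] read 'b'  n3⇒n1 ·f
[31] read 'a'  n1⇒n2  → match P5@[30:31]
[32] read 'b'  n2⇒n4
[33] read 'c'  n4⇒n5  → match P4@[33:33]
[34] read 'c'  n5⇒n6  → match P1@[30:34],P4@[34:34]
[35] read 'c'  n6⇒n12 ·f  → match P4@[35:35]
[36] read 'b'  n12⇒n1 ·f
[37] read 'a'  n1⇒n2  → match P5@[36:37]
[38] read 'c'  n2⇒n3  → match P0@[36:38],P2@[37:38],P4@[38:38]
[39] read 'a'  n3⇒n7 ·f
[40] read 'a'  n7⇒n9
[41] read 'b'  n9⇒n10
[42] read 'a'  n10⇒n11  → match P3@[39:42],P5@[41:42]
[43] read 'a'  n11⇒n9 ·f
[44] read 'a'  n9⇒n9 ·f
[45] read 'a'  n9⇒n9 ·f

Result: [[0,4],[5,5],[6,0],[6,2],[6,4],[7,4],[8,4],[9,4],[12,5],[13,0],[13,2],[13,4],[14,4],[15,4],[17,5],[18,0],[18,2],[18,4],[23,3],[23,5],[25,2],[25,4],[28,5],[29,0],[29,2],[29,4],[31,5],[33,4],[34,1],[34,4],[35,4],[37,5],[38,0],[38,2],[38,4],[42,3],[42,5]]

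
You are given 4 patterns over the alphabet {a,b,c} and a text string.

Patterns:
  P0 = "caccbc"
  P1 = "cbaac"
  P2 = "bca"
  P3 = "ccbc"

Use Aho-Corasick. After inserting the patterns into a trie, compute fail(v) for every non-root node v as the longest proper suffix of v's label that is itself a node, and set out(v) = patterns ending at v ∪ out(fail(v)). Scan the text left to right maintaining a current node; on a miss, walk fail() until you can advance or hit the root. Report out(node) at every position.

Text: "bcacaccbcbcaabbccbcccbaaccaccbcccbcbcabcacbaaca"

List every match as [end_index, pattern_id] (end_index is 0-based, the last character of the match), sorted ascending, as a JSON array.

Build automaton:
Trie (insert patterns):
  0='ε' goto b→11 c→1
  1='c' goto a→2 b→7 c→14
  2='ca' goto c→3
  3='cac' goto c→4
  4='cacc' goto b→5
  5='caccb' goto c→6
  6='caccbc' goto ·  ←P0
  7='cb' goto a→8
  8='cba' goto a→9
  9='cbaa' goto c→10
  10='cbaac' goto ·  ←P1
  11='b' goto c→12
  12='bc' goto a→13
  13='bca' goto ·  ←P2
  14='cc' goto b→15
  15='ccb' goto c→16
  16='ccbc' goto ·  ←P3

BFS fail/out derivation:
  n1('c'): parent n0 fail=0; on 'c' 0 → fail=0;  out ∅∪∅=∅
  n11('b'): parent n0 fail=0; on 'b' 0 → fail=0;  out ∅∪∅=∅
  n2('ca'): parent n1 fail=0; on 'a' 0 → fail=0;  out ∅∪∅=∅
  n7('cb'): parent n1 fail=0; on 'b' 0 → fail=11;  out ∅∪∅=∅
  n12('bc'): parent n11 fail=0; on 'c' 0 → fail=1;  out ∅∪∅=∅
  n14('cc'): parent n1 fail=0; on 'c' 0 → fail=1;  out ∅∪∅=∅
  n3('cac'): parent n2 fail=0; on 'c' 0 → fail=1;  out ∅∪∅=∅
  n8('cba'): parent n7 fail=11; on 'a' 11→0 → fail=0;  out ∅∪∅=∅
  n13('bca'): parent n12 fail=1; on 'a' 1 → fail=2;  out {2}∪∅={2}
  n15('ccb'): parent n14 fail=1; on 'b' 1 → fail=7;  out ∅∪∅=∅
  n4('cacc'): parent n3 fail=1; on 'c' 1 → fail=14;  out ∅∪∅=∅
  n9('cbaa'): parent n8 fail=0; on 'a' 0 → fail=0;  out ∅∪∅=∅
  n16('ccbc'): parent n15 fail=7; on 'c' 7→11 → fail=12;  out {3}∪∅={3}
  n5('caccb'): parent n4 fail=14; on 'b' 14 → fail=15;  out ∅∪∅=∅
  n10('cbaac'): parent n9 fail=0; on 'c' 0 → fail=1;  out {1}∪∅={1}
  n6('caccbc'): parent n5 fail=15; on 'c' 15 → fail=16;  out {0}∪{3}={0,3}

Text stream:
pos 0 'b': at 11
pos 1 'c': at 12
pos 2 'a': at 13  emit P2@[0:2]
pos 3 'c': at 3 (fail-walked)
pos 4 'a': at 2 (fail-walked)
pos 5 'c': at 3
pos 6 'c': at 4
pos 7 'b': at 5
pos 8 'c': at 6  emit P0@[3:8],P3@[5:8]
pos 9 'b': at 7 (fail-walked)
pos 10 'c': at 12 (fail-walked)
pos 11 'a': at 13  emit P2@[9:11]
pos 12 'a': at 0 (fail-walked)
pos 13 'b': at 11
pos 14 'b': at 11 (fail-walked)
pos 15 'c': at 12
pos 16 'c': at 14 (fail-walked)
pos 17 'b': at 15
pos 18 'c': at 16  emit P3@[15:18]
pos 19 'c': at 14 (fail-walked)
pos 20 'c': at 14 (fail-walked)
pos 21 'b': at 15
pos 22 'a': at 8 (fail-walked)
pos 23 'a': at 9
pos 24 'c': at 10  emit P1@[20:24]
pos 25 'c': at 14 (fail-walked)
pos 26 'a': at 2 (fail-walked)
pos 27 'c': at 3
pos 28 'c': at 4
pos 29 'b': at 5
pos 30 'c': at 6  emit P0@[25:30],P3@[27:30]
pos 31 'c': at 14 (fail-walked)
pos 32 'c': at 14 (fail-walked)
pos 33 'b': at 15
pos 34 'c': at 16  emit P3@[31:34]
pos 35 'b': at 7 (fail-walked)
pos 36 'c': at 12 (fail-walked)
pos 37 'a': at 13  emit P2@[35:37]
pos 38 'b': at 11 (fail-walked)
pos 39 'c': at 12
pos 40 'a': at 13  emit P2@[38:40]
pos 41 'c': at 3 (fail-walked)
pos 42 'b': at 7 (fail-walked)
pos 43 'a': at 8
pos 44 'a': at 9
pos 45 'c': at 10  emit P1@[41:45]
pos 46 'a': at 2 (fail-walked)

Matches: [[2,2],[8,0],[8,3],[11,2],[18,3],[24,1],[30,0],[30,3],[34,3],[37,2],[40,2],[45,1]]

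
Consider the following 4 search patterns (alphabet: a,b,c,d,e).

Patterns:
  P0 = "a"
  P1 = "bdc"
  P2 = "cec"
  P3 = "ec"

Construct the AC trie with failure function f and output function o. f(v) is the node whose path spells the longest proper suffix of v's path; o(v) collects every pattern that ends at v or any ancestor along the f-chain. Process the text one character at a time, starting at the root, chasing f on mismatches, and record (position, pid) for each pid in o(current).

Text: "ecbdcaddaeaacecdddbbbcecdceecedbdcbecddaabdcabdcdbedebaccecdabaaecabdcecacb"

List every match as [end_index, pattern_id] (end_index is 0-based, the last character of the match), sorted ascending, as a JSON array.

Build automaton:
Trie (insert patterns):
  n0 'ε': a→1 b→2 c→5 e→8
  n1 'a': ·  ←P0
  n2 'b': d→3
  n3 'bd': c→4
  n4 'bdc': ·  ←P1
  n5 'c': e→6
  n6 'ce': c→7
  n7 'cec': ·  ←P2
  n8 'e': c→9
  n9 'ec': ·  ←P3

BFS fail/out derivation:
  n1('a'): parent n0 fail=0; on 'a' 0 → fail=0;  out {0}∪∅={0}
  n2('b'): parent n0 fail=0; on 'b' 0 → fail=0;  out ∅∪∅=∅
  n5('c'): parent n0 fail=0; on 'c' 0 → fail=0;  out ∅∪∅=∅
  n8('e'): parent n0 fail=0; on 'e' 0 → fail=0;  out ∅∪∅=∅
  n3('bd'): parent n2 fail=0; on 'd' 0 → fail=0;  out ∅∪∅=∅
  n6('ce'): parent n5 fail=0; on 'e' 0 → fail=8;  out ∅∪∅=∅
  n9('ec'): parent n8 fail=0; on 'c' 0 → fail=5;  out {3}∪∅={3}
  n4('bdc'): parent n3 fail=0; on 'c' 0 → fail=5;  out {1}∪∅={1}
  n7('cec'): parent n6 fail=8; on 'c' 8 → fail=9;  out {2}∪{3}={2,3}

Text stream:
pos 0 'e': at 8
pos 1 'c': at 9  → match P3@[0:1]
pos 2 'b': at 2 (via fail)
pos 3 'd': at 3
pos 4 'c': at 4  → match P1@[2:4]
pos 5 'a': at 1 (via fail)  → match P0@[5:5]
pos 6 'd': at 0 (via fail)
pos 7 'd': at 0
pos 8 'a': at 1  → match P0@[8:8]
pos 9 'e': at 8 (via fail)
pos 10 'a': at 1 (via fail)  → match P0@[10:10]
pos 11 'a': at 1 (via fail)  → match P0@[11:11]
pos 12 'c': at 5 (via fail)
pos 13 'e': at 6
pos 14 'c': at 7  → match P2@[12:14],P3@[13:14]
pos 15 'd': at 0 (via fail)
pos 16 'd': at 0
pos 17 'd': at 0
pos 18 'b': at 2
pos 19 'b': at 2 (via fail)
pos 20 'b': at 2 (via fail)
pos 21 'c': at 5 (via fail)
pos 22 'e': at 6
pos 23 'c': at 7  → match P2@[21:23],P3@[22:23]
pos 24 'd': at 0 (via fail)
pos 25 'c': at 5
pos 26 'e': at 6
pos 27 'e': at 8 (via fail)
pos 28 'c': at 9  → match P3@[27:28]
pos 29 'e': at 6 (via fail)
pos 30 'd': at 0 (via fail)
pos 31 'b': at 2
pos 32 'd': at 3
pos 33 'c': at 4  → match P1@[31:33]
pos 34 'b': at 2 (via fail)
pos 35 'e': at 8 (via fail)
pos 36 'c': at 9  → match P3@[35:36]
pos 37 'd': at 0 (via fail)
pos 38 'd': at 0
pos 39 'a': at 1  → match P0@[39:39]
pos 40 'a': at 1 (via fail)  → match P0@[40:40]
pos 41 'b': at 2 (via fail)
pos 42 'd': at 3
pos 43 'c': at 4  → match P1@[41:43]
pos 44 'a': at 1 (via fail)  → match P0@[44:44]
pos 45 'b': at 2 (via fail)
pos 46 'd': at 3
pos 47 'c': at 4  → match P1@[45:47]
pos 48 'd': at 0 (via fail)
pos 49 'b': at 2
pos 50 'e': at 8 (via fail)
pos 51 'd': at 0 (via fail)
pos 52 'e': at 8
pos 53 'b': at 2 (via fail)
pos 54 'a': at 1 (via fail)  → match P0@[54:54]
pos 55 'c': at 5 (via fail)
pos 56 'c': at 5 (via fail)
pos 57 'e': at 6
pos 58 'c': at 7  → match P2@[56:58],P3@[57:58]
pos 59 'd': at 0 (via fail)
pos 60 'a': at 1  → match P0@[60:60]
pos 61 'b': at 2 (via fail)
pos 62 'a': at 1 (via fail)  → match P0@[62:62]
pos 63 'a': at 1 (via fail)  → match P0@[63:63]
pos 64 'e': at 8 (via fail)
pos 65 'c': at 9  → match P3@[64:65]
pos 66 'a': at 1 (via fail)  → match P0@[66:66]
pos 67 'b': at 2 (via fail)
pos 68 'd': at 3
pos 69 'c': at 4  → match P1@[67:69]
pos 70 'e': at 6 (via fail)
pos 71 'c': at 7  → match P2@[69:71],P3@[70:71]
pos 72 'a': at 1 (via fail)  → match P0@[72:72]
pos 73 'c': at 5 (via fail)
pos 74 'b': at 2 (via fail)

Matches: [[1,3],[4,1],[5,0],[8,0],[10,0],[11,0],[14,2],[14,3],[23,2],[23,3],[28,3],[33,1],[36,3],[39,0],[40,0],[43,1],[44,0],[47,1],[54,0],[58,2],[58,3],[60,0],[62,0],[63,0],[65,3],[66,0],[69,1],[71,2],[71,3],[72,0]]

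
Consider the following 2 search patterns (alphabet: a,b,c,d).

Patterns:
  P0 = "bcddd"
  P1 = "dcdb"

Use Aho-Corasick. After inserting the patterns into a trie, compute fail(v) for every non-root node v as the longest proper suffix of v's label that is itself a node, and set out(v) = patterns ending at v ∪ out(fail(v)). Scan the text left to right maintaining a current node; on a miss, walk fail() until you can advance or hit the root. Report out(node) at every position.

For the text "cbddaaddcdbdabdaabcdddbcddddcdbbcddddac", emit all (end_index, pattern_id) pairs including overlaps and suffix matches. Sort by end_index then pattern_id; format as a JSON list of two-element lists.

Construct AC machine:
Trie (insert patterns):
  0='ε' goto b→1 d→6
  1='b' goto c→2
  2='bc' goto d→3
  3='bcd' goto d→4
  4='bcdd' goto d→5
  5='bcddd' goto ·  [P0 ends]
  6='d' goto c→7
  7='dc' goto d→8
  8='dcd' goto b→9
  9='dcdb' goto ·  [P1 ends]

BFS fail/out derivation:
  n1('b'): parent n0 fail=0; on 'b' 0 → fail=0;  out ∅∪∅=∅
  n6('d'): parent n0 fail=0; on 'd' 0 → fail=0;  out ∅∪∅=∅
  n2('bc'): parent n1 fail=0; on 'c' 0 → fail=0;  out ∅∪∅=∅
  n7('dc'): parent n6 fail=0; on 'c' 0 → fail=0;  out ∅∪∅=∅
  n3('bcd'): parent n2 fail=0; on 'd' 0 → fail=6;  out ∅∪∅=∅
  n8('dcd'): parent n7 fail=0; on 'd' 0 → fail=6;  out ∅∪∅=∅
  n4('bcdd'): parent n3 fail=6; on 'd' 6→0 → fail=6;  out ∅∪∅=∅
  n9('dcdb'): parent n8 fail=6; on 'b' 6→0 → fail=1;  out {1}∪∅={1}
  n5('bcddd'): parent n4 fail=6; on 'd' 6→0 → fail=6;  out {0}∪∅={0}

Run:
i=0 'c': node 0→0
i=1 'b': node 0→1
i=2 'd': node 1→6 (fail-walked)
i=3 'd': node 6→6 (fail-walked)
i=4 'a': node 6→0 (fail-walked)
i=5 'a': node 0→0
i=6 'd': node 0→6
i=7 'd': node 6→6 (fail-walked)
i=8 'c': node 6→7
i=9 'd': node 7→8
i=10 'b': node 8→9  → match P1@[7:10]
i=11 'd': node 9→6 (fail-walked)
i=12 'a': node 6→0 (fail-walked)
i=13 'b': node 0→1
i=14 'd': node 1→6 (fail-walked)
i=15 'a': node 6→0 (fail-walked)
i=16 'a': node 0→0
i=17 'b': node 0→1
i=18 'c': node 1→2
i=19 'd': node 2→3
i=20 'd': node 3→4
i=21 'd': node 4→5  → match P0@[17:21]
i=22 'b': node 5→1 (fail-walked)
i=23 'c': node 1→2
i=24 'd': node 2→3
i=25 'd': node 3→4
i=26 'd': node 4→5  → match P0@[22:26]
i=27 'd': node 5→6 (fail-walked)
i=28 'c': node 6→7
i=29 'd': node 7→8
i=30 'b': node 8→9  → match P1@[27:30]
i=31 'b': node 9→1 (fail-walked)
i=32 'c': node 1→2
i=33 'd': node 2→3
i=34 'd': node 3→4
i=35 'd': node 4→5  → match P0@[31:35]
i=36 'd': node 5→6 (fail-walked)
i=37 'a': node 6→0 (fail-walked)
i=38 'c': node 0→0

Matches: [[10,1],[21,0],[26,0],[30,1],[35,0]]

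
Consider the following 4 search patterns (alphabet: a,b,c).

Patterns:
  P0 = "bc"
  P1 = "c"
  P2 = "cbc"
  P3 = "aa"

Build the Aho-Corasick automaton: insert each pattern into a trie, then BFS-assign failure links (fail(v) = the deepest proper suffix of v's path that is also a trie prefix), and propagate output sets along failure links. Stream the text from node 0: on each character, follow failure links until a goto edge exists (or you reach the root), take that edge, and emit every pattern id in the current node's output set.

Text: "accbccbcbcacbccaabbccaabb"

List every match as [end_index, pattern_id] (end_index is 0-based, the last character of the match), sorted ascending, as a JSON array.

Construct AC machine:
Trie (insert patterns):
  n0 'ε': a→6 b→1 c→3
  n1 'b': c→2
  n2 'bc': ·  [P0 ends]
  n3 'c': b→4  [P1 ends]
  n4 'cb': c→5
  n5 'cbc': ·  [P2 ends]
  n6 'a': a→7
  n7 'aa': ·  [P3 ends]

Failure links (BFS by depth):
  n1('b'): parent n0 fail=0; on 'b' 0 → fail=0;  out ∅∪∅=∅
  n3('c'): parent n0 fail=0; on 'c' 0 → fail=0;  out {1}∪∅={1}
  n6('a'): parent n0 fail=0; on 'a' 0 → fail=0;  out ∅∪∅=∅
  n2('bc'): parent n1 fail=0; on 'c' 0 → fail=3;  out {0}∪{1}={0,1}
  n4('cb'): parent n3 fail=0; on 'b' 0 → fail=1;  out ∅∪∅=∅
  n7('aa'): parent n6 fail=0; on 'a' 0 → fail=6;  out {3}∪∅={3}
  n5('cbc'): parent n4 fail=1; on 'c' 1 → fail=2;  out {2}∪{0,1}={0,1,2}

Run:
pos 0 'a': at 6
pos 1 'c': at 3 (fail-walked)  → match P1@[1:1]
pos 2 'c': at 3 (fail-walked)  → match P1@[2:2]
pos 3 'b': at 4
pos 4 'c': at 5  → match P0@[3:4],P1@[4:4],P2@[2:4]
pos 5 'c': at 3 (fail-walked)  → match P1@[5:5]
pos 6 'b': at 4
pos 7 'c': at 5  → match P0@[6:7],P1@[7:7],P2@[5:7]
pos 8 'b': at 4 (fail-walked)
pos 9 'c': at 5  → match P0@[8:9],P1@[9:9],P2@[7:9]
pos 10 'a': at 6 (fail-walked)
pos 11 'c': at 3 (fail-walked)  → match P1@[11:11]
pos 12 'b': at 4
pos 13 'c': at 5  → match P0@[12:13],P1@[13:13],P2@[11:13]
pos 14 'c': at 3 (fail-walked)  → match P1@[14:14]
pos 15 'a': at 6 (fail-walked)
pos 16 'a': at 7  → match P3@[15:16]
pos 17 'b': at 1 (fail-walked)
pos 18 'b': at 1 (fail-walked)
pos 19 'c': at 2  → match P0@[18:19],P1@[19:19]
pos 20 'c': at 3 (fail-walked)  → match P1@[20:20]
pos 21 'a': at 6 (fail-walked)
pos 22 'a': at 7  → match P3@[21:22]
pos 23 'b': at 1 (fail-walked)
pos 24 'b': at 1 (fail-walked)

Result: [[1,1],[2,1],[4,0],[4,1],[4,2],[5,1],[7,0],[7,1],[7,2],[9,0],[9,1],[9,2],[11,1],[13,0],[13,1],[13,2],[14,1],[16,3],[19,0],[19,1],[20,1],[22,3]]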